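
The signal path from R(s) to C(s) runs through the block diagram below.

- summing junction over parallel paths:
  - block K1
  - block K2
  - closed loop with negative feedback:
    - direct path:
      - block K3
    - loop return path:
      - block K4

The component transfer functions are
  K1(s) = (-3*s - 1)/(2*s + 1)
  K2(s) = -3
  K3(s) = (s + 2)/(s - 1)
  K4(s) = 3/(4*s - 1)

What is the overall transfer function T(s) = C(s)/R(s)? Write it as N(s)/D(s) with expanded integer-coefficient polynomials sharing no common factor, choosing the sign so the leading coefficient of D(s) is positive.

Step 1. reduce the feedback loop with forward K3 and return K4; result (4*s^2 + 7*s - 2)/(4*s^2 - 2*s + 7)
Step 2. sum the parallel branches K1, K2, [K3/(1+K3*K4)] - this is the overall T(s), already in the required normalized form

Therefore the answer is (-28*s^3 + 20*s^2 - 52*s - 30)/(8*s^3 + 12*s + 7).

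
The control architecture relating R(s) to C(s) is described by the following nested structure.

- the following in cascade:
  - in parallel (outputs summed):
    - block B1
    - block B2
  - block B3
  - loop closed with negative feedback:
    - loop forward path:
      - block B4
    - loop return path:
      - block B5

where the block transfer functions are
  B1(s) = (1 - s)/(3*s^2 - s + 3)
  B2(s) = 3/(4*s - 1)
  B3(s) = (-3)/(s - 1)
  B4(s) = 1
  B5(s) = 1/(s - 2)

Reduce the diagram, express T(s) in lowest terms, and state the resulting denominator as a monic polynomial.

Step 1. reduce the parallel group B1, B2: (5*s^2 + 2*s + 8)/(12*s^3 - 7*s^2 + 13*s - 3)
Step 2. apply the feedback formula to B4, B5: (s - 2)/(s - 1)
Step 3. cascade (B1+B2), B3, [B4/(1+B4*B5)]: (-15*s^3 + 24*s^2 - 12*s + 48)/(12*s^5 - 31*s^4 + 39*s^3 - 36*s^2 + 19*s - 3)
That last expression is T(s), already simplified. Scaling its denominator by 1/12 (the reciprocal of the leading coefficient) yields the monic denominator.

Answer: s^5 - 31*s^4/12 + 13*s^3/4 - 3*s^2 + 19*s/12 - 1/4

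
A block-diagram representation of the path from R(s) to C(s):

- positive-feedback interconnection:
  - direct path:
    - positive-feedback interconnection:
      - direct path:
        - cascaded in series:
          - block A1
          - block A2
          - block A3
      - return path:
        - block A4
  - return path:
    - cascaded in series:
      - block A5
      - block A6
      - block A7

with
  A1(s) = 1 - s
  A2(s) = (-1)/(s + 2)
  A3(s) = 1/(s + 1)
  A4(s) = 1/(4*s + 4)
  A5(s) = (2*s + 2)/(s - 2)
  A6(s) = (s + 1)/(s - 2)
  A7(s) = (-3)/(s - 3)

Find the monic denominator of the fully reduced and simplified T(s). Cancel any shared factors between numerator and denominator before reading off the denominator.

[1] series reduction of A1, A2, A3; result (s - 1)/(s^2 + 3*s + 2)
[2] reduce the feedback loop with forward (A1*A2*A3) and return A4; result (4*s^2 - 4)/(4*s^3 + 16*s^2 + 19*s + 9)
[3] combine A5, A6, A7 in series; result (-6*s^2 - 12*s - 6)/(s^3 - 7*s^2 + 16*s - 12)
[4] close the feedback loop around [(A1*A2*A3)/(1-(A1*A2*A3)*A4)], (A5*A6*A7); result (4*s^5 - 28*s^4 + 60*s^3 - 20*s^2 - 64*s + 48)/(4*s^6 - 12*s^5 - 5*s^4 + 132*s^3 + 49*s^2 - 132*s - 132)
Step 4 gives the fully reduced T(s), with no common factor left to cancel. The denominator's leading coefficient is 4, so divide each of its coefficients by 4 to get the monic form.

Therefore the answer is s^6 - 3*s^5 - 5*s^4/4 + 33*s^3 + 49*s^2/4 - 33*s - 33.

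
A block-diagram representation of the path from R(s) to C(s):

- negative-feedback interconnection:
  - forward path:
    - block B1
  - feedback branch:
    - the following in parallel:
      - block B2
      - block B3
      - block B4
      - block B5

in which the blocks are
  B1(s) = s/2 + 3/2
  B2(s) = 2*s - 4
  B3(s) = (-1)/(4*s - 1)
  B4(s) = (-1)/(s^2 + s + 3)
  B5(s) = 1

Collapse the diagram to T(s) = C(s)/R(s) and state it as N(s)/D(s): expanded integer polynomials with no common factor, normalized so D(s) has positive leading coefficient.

Step 1. add B2, B3, B4, B5 (parallel) = (8*s^4 - 6*s^3 + 12*s^2 - 44*s + 7)/(4*s^3 + 3*s^2 + 11*s - 3)
Step 2. apply the feedback formula to B1, (B2+B3+B4+B5) - this is the overall T(s), already in the required normalized form

Therefore the answer is (4*s^4 + 15*s^3 + 20*s^2 + 30*s - 9)/(8*s^5 + 18*s^4 + 2*s^3 - 2*s^2 - 103*s + 15).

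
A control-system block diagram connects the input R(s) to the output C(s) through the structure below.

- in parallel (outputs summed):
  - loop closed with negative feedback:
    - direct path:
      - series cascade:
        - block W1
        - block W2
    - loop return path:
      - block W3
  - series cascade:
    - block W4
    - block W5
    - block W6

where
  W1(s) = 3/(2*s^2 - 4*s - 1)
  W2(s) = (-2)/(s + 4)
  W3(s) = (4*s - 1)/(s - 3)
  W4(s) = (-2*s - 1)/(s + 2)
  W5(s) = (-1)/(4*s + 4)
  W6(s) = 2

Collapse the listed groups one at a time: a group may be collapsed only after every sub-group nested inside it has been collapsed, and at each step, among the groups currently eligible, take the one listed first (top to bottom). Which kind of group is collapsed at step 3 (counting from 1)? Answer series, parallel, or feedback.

[1] cascade W1, W2
[2] apply the feedback formula to (W1*W2), W3
[3] reduce the series chain W4, W5, W6
[4] sum the parallel branches [(W1*W2)/(1+(W1*W2)*W3)], (W4*W5*W6)
Step 3 collapses a series group.

Therefore the answer is series.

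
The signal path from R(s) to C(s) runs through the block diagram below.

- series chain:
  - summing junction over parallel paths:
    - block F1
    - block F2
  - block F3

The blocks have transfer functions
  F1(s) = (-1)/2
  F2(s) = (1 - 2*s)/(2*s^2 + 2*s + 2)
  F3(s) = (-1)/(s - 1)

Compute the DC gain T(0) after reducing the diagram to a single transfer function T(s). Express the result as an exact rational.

[1] parallel reduction of F1, F2: (-s^2 - 3*s)/(2*s^2 + 2*s + 2)
[2] multiply (F1+F2), F3 (series): (s^2 + 3*s)/(2*s^3 - 2)
The step-2 result is T(s). Setting s = 0: T(0) = 0/(-2) = 0.

Final answer: 0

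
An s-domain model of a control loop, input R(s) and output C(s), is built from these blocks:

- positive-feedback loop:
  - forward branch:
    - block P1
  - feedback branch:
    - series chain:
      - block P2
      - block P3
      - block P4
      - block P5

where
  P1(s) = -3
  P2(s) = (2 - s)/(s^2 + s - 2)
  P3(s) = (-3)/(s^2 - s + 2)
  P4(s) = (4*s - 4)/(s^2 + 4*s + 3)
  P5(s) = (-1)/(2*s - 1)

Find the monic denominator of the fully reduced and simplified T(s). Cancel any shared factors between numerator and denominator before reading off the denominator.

First reduce the diagram to T(s).

Step 1 - cascade P2, P3, P4, P5, giving (24 - 12*s)/(2*s^6 + 9*s^5 + 9*s^4 + 7*s^3 + 25*s^2 + 8*s - 12)
Step 2 - feedback reduction of P1, (P2*P3*P4*P5), giving (-6*s^6 - 27*s^5 - 27*s^4 - 21*s^3 - 75*s^2 - 24*s + 36)/(2*s^6 + 9*s^5 + 9*s^4 + 7*s^3 + 25*s^2 - 28*s + 60)
No further cancellation is possible in the step-2 result, so that is T(s). Its denominator becomes monic after dividing by the leading coefficient 2.

Answer: s^6 + 9*s^5/2 + 9*s^4/2 + 7*s^3/2 + 25*s^2/2 - 14*s + 30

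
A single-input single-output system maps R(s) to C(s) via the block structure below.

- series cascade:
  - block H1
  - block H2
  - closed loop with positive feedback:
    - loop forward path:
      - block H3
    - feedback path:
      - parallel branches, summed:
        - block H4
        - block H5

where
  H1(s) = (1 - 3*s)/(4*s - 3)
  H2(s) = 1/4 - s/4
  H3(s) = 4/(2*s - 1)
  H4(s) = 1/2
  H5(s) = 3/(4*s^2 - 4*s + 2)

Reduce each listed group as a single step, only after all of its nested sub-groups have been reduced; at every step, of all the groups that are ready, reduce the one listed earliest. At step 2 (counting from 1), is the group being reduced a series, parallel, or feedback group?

Step 1. parallel reduction of H4, H5
Step 2. feedback reduction of H3, (H4+H5)
Step 3. series reduction of H1, H2, [H3/(1-H3*(H4+H5))]
Step 2: feedback.

Answer: feedback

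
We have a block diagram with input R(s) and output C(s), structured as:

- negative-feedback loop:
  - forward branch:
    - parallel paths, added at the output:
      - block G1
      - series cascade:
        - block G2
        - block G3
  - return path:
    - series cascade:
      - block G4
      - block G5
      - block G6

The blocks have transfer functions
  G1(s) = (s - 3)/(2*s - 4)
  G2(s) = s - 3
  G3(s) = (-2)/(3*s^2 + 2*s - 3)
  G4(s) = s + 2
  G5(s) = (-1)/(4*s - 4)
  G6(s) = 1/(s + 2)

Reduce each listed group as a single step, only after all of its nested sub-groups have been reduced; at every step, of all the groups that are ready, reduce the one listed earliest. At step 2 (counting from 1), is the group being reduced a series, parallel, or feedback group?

Reducing step by step:

Step 1. combine G2, G3 in series
Step 2. combine G1, (G2*G3) in parallel
Step 3. combine G4, G5, G6 in series
Step 4. apply the feedback formula to (G1+(G2*G3)), (G4*G5*G6)
Step 2 collapses a parallel group.

Answer: parallel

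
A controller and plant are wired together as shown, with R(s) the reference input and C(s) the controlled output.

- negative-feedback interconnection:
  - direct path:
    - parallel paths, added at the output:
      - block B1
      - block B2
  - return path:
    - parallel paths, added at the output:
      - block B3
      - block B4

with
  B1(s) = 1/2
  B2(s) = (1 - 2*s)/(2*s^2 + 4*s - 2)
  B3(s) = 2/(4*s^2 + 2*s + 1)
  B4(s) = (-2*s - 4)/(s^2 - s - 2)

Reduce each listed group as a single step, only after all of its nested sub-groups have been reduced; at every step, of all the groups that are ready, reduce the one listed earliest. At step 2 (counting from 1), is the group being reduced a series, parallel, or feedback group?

Step 1: reduce the parallel group B1, B2
Step 2: combine B3, B4 in parallel
Step 3: reduce the feedback loop with forward (B1+B2) and return (B3+B4)
The group at step 2 is a parallel group.

Therefore the answer is parallel.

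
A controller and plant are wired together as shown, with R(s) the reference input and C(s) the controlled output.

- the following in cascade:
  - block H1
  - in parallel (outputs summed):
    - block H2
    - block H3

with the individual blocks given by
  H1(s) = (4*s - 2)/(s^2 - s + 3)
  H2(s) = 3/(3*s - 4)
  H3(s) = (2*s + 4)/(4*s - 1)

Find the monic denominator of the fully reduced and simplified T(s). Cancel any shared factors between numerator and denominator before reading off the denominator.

(1) add H2, H3 (parallel), giving (6*s^2 + 16*s - 19)/(12*s^2 - 19*s + 4)
(2) combine H1, (H2+H3) in series, giving (24*s^3 + 52*s^2 - 108*s + 38)/(12*s^4 - 31*s^3 + 59*s^2 - 61*s + 12)
The result of step 2 is T(s) in lowest terms. Its denominator has leading coefficient 12; dividing the denominator through by 12 makes it monic.

Answer: s^4 - 31*s^3/12 + 59*s^2/12 - 61*s/12 + 1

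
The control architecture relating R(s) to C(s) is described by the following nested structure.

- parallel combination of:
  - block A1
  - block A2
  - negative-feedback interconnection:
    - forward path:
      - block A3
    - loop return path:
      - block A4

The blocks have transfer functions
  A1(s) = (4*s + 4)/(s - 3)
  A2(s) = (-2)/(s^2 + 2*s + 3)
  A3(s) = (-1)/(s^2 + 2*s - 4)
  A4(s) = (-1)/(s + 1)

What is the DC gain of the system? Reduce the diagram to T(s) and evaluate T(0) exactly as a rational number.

Step 1 - close the feedback loop around A3, A4 gives (-s - 1)/(s^3 + 3*s^2 - 2*s - 3)
Step 2 - reduce the parallel group A1, A2, [A3/(1+A3*A4)] gives (4*s^6 + 24*s^5 + 45*s^4 + 36*s^3 - 14*s^2 - 78*s - 45)/(s^6 + 2*s^5 - 8*s^4 - 19*s^3 - 18*s^2 + 27*s + 27)
The step-2 result is T(s). Setting s = 0: T(0) = -45/27 = -5/3.

Hence the answer: -5/3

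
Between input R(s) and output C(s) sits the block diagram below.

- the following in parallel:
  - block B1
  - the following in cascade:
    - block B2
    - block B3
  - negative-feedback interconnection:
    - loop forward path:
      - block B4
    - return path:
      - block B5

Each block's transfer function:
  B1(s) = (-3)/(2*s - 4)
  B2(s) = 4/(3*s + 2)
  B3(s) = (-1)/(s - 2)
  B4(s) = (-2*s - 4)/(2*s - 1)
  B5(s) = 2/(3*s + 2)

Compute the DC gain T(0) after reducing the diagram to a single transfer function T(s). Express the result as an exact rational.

Reducing step by step:

1. multiply B2, B3 (series) -> (-4)/(3*s^2 - 4*s - 4)
2. collapse the loop (B4 forward, B5 return) -> (-6*s^2 - 16*s - 8)/(6*s^2 - 3*s - 10)
3. combine B1, (B2*B3), [B4/(1+B4*B5)] in parallel -> (-36*s^4 - 102*s^3 + 71*s^2 + 324*s + 204)/(36*s^4 - 66*s^3 - 84*s^2 + 104*s + 80)
The step-3 result is T(s). Setting s = 0: T(0) = 204/80 = 51/20.

Answer: 51/20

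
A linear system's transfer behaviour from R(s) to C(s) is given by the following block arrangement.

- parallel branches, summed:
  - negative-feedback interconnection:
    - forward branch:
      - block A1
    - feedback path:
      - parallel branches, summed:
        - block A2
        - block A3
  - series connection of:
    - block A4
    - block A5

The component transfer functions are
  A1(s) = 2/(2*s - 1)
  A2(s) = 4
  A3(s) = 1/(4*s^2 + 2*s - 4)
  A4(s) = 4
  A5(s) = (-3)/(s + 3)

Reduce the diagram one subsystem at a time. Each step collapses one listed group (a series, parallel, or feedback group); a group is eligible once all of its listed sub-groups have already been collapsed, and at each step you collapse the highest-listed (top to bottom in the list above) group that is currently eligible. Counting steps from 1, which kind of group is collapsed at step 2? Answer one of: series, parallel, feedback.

Step 1. parallel reduction of A2, A3
Step 2. feedback reduction of A1, (A2+A3)
Step 3. combine A4, A5 in series
Step 4. parallel reduction of [A1/(1+A1*(A2+A3))], (A4*A5)
At step 2 the group reduced is feedback.

Hence the answer: feedback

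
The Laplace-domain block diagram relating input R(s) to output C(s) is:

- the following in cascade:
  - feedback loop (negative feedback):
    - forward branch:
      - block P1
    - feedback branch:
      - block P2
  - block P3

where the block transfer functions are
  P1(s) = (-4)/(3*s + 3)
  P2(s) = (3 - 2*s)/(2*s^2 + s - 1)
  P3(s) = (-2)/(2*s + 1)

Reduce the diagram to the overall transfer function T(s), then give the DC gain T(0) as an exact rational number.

First reduce the diagram to T(s).

(1) collapse the loop (P1 forward, P2 return) gives (-8*s^2 - 4*s + 4)/(6*s^3 + 9*s^2 + 8*s - 15)
(2) series reduction of [P1/(1+P1*P2)], P3 gives (16*s^2 + 8*s - 8)/(12*s^4 + 24*s^3 + 25*s^2 - 22*s - 15)
Step 2 gives the overall T(s). Then T(0) = -8/(-15) = 8/15.

Answer: 8/15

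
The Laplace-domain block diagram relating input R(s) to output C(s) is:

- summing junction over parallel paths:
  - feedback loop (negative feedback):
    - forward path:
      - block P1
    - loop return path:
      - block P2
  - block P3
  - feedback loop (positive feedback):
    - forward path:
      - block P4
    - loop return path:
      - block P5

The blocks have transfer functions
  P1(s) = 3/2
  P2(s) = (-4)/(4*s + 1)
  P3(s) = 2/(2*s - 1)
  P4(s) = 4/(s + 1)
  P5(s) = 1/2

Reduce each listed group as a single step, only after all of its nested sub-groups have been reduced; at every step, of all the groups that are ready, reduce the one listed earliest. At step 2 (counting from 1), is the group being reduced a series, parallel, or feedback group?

Reducing step by step:

1. close the feedback loop around P1, P2
2. reduce the feedback loop with forward P4 and return P5
3. parallel reduction of [P1/(1+P1*P2)], P3, [P4/(1-P4*P5)]
At step 2 the group reduced is feedback.

Answer: feedback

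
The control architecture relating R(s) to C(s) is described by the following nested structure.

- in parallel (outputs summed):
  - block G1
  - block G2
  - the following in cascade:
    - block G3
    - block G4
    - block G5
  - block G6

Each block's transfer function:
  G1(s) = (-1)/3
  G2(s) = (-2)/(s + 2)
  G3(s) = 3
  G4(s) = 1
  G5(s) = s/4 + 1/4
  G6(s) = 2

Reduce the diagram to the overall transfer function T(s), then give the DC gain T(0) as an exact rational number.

[1] combine G3, G4, G5 in series -> 3*s/4 + 3/4
[2] parallel reduction of G1, G2, (G3*G4*G5), G6 -> (9*s^2 + 47*s + 34)/(12*s + 24)
The step-2 result is T(s). Setting s = 0: T(0) = 34/24 = 17/12.

Hence the answer: 17/12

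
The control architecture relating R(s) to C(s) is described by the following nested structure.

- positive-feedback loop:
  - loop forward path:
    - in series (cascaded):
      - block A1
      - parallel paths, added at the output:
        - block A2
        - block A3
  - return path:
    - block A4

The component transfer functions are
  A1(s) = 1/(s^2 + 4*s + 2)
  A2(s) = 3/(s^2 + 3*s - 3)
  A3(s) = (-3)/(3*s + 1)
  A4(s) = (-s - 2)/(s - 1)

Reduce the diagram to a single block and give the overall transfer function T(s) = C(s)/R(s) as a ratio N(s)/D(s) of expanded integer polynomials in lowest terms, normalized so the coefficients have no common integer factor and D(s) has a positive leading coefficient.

Step 1: combine A2, A3 in parallel, giving (12 - 3*s^2)/(3*s^3 + 10*s^2 - 6*s - 3)
Step 2: reduce the series chain A1, (A2+A3), giving (12 - 3*s^2)/(3*s^5 + 22*s^4 + 40*s^3 - 7*s^2 - 24*s - 6)
Step 3: apply the feedback formula to (A1*(A2+A3)), A4; the result is T(s) itself (integer coefficients, no common factor, positive leading denominator coefficient)

Answer: (-3*s^3 + 3*s^2 + 12*s - 12)/(3*s^6 + 19*s^5 + 18*s^4 - 50*s^3 - 23*s^2 + 30*s + 30)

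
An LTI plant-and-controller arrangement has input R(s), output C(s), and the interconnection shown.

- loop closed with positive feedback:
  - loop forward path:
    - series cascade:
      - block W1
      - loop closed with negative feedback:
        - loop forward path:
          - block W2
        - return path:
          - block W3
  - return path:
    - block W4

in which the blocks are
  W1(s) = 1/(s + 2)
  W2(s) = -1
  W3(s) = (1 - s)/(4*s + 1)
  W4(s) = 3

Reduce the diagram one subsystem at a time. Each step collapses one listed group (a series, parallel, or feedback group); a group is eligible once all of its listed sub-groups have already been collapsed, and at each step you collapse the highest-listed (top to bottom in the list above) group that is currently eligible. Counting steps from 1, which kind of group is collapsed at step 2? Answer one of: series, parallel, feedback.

Step 1. apply the feedback formula to W2, W3
Step 2. multiply W1, [W2/(1+W2*W3)] (series)
Step 3. apply the feedback formula to (W1*[W2/(1+W2*W3)]), W4
Step 2 collapses a series group.

Hence the answer: series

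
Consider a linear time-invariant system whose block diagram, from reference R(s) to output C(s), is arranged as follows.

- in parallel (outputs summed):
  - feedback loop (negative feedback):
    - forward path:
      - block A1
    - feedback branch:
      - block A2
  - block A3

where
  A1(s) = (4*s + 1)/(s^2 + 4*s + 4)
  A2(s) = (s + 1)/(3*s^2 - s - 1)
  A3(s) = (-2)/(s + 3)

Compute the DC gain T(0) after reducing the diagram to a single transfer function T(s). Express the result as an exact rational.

1. reduce the feedback loop with forward A1 and return A2: (12*s^3 - s^2 - 5*s - 1)/(3*s^4 + 11*s^3 + 11*s^2 - 3*s - 3)
2. combine [A1/(1+A1*A2)], A3 in parallel: (6*s^4 + 13*s^3 - 30*s^2 - 10*s + 3)/(3*s^5 + 20*s^4 + 44*s^3 + 30*s^2 - 12*s - 9)
Step 2 gives the overall T(s). Then T(0) = 3/(-9) = -1/3.

Answer: -1/3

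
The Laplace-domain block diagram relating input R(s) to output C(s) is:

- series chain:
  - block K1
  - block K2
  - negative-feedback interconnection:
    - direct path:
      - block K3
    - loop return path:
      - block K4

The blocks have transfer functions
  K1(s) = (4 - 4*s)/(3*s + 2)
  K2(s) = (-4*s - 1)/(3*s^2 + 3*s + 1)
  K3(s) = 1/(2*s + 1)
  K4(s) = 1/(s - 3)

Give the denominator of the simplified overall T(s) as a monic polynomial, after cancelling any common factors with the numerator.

First reduce the diagram to T(s).

(1) close the feedback loop around K3, K4 = (s - 3)/(2*s^2 - 5*s - 2)
(2) multiply K1, K2, [K3/(1+K3*K4)] (series) = (16*s^3 - 60*s^2 + 32*s + 12)/(18*s^5 - 15*s^4 - 75*s^3 - 71*s^2 - 28*s - 4)
T(s) is the step-2 result (common factors already cancelled). Leading coefficient of the denominator: 18. Divide through by 18 for the monic polynomial.

Answer: s^5 - 5*s^4/6 - 25*s^3/6 - 71*s^2/18 - 14*s/9 - 2/9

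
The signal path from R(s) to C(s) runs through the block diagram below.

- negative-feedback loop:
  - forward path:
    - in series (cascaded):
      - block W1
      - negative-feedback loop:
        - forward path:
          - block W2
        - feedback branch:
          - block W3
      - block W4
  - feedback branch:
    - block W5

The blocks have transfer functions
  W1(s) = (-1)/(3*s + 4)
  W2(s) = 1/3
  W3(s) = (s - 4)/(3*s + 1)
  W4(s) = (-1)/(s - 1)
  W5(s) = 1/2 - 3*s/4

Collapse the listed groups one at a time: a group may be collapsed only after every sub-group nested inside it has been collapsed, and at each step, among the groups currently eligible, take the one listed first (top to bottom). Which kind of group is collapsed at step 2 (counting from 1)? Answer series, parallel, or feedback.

Answer: series

Working:
Step 1: feedback reduction of W2, W3
Step 2: reduce the series chain W1, [W2/(1+W2*W3)], W4
Step 3: feedback reduction of (W1*[W2/(1+W2*W3)]*W4), W5
Step 2: series.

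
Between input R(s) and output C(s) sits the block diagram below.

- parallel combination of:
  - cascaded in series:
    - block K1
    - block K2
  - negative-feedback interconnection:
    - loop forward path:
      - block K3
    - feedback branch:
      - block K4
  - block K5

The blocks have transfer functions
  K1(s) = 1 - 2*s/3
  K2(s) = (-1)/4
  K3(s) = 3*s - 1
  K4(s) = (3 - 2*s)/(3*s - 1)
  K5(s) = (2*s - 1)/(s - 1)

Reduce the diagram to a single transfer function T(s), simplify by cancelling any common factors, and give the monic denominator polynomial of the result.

Reducing step by step:

(1) cascade K1, K2, giving s/6 - 1/4
(2) reduce the feedback loop with forward K3 and return K4, giving (1 - 3*s)/(2*s - 4)
(3) combine (K1*K2), [K3/(1+K3*K4)], K5 in parallel, giving (2*s^3 - 3*s^2 - 23*s + 12)/(12*s^2 - 36*s + 24)
Step 3 gives the fully reduced T(s), with no common factor left to cancel. The denominator's leading coefficient is 12, so divide each of its coefficients by 12 to get the monic form.

Answer: s^2 - 3*s + 2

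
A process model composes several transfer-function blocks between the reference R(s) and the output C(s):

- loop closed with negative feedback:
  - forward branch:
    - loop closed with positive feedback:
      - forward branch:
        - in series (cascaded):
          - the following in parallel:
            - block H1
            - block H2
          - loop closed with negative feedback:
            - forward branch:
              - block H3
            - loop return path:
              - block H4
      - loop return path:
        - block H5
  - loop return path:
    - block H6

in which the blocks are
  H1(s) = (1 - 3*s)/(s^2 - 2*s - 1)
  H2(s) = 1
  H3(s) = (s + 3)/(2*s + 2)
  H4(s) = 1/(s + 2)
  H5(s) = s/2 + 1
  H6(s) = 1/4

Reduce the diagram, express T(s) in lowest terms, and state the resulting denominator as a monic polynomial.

1. combine H1, H2 in parallel, giving (s^2 - 5*s)/(s^2 - 2*s - 1)
2. close the feedback loop around H3, H4, giving (s^2 + 5*s + 6)/(2*s^2 + 7*s + 7)
3. combine (H1+H2), [H3/(1+H3*H4)] in series, giving (s^4 - 19*s^2 - 30*s)/(2*s^4 + 3*s^3 - 9*s^2 - 21*s - 7)
4. reduce the feedback loop with forward ((H1+H2)*[H3/(1+H3*H4)]) and return H5, giving (-2*s^4 + 38*s^2 + 60*s)/(s^5 - 2*s^4 - 25*s^3 - 50*s^2 - 18*s + 14)
5. close the feedback loop around [((H1+H2)*[H3/(1+H3*H4)])/(1-((H1+H2)*[H3/(1+H3*H4)])*H5)], H6, giving (-4*s^4 + 76*s^2 + 120*s)/(2*s^5 - 5*s^4 - 50*s^3 - 81*s^2 - 6*s + 28)
T(s) is the step-5 result (common factors already cancelled). Leading coefficient of the denominator: 2. Divide through by 2 for the monic polynomial.

Final answer: s^5 - 5*s^4/2 - 25*s^3 - 81*s^2/2 - 3*s + 14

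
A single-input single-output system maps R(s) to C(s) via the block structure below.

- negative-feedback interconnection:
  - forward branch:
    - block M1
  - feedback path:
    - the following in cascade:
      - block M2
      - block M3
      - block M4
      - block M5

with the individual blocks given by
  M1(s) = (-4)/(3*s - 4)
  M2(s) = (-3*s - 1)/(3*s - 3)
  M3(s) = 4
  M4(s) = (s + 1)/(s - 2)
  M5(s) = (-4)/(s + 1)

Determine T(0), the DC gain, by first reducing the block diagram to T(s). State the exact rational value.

(1) combine M2, M3, M4, M5 in series, giving (48*s + 16)/(3*s^2 - 9*s + 6)
(2) feedback reduction of M1, (M2*M3*M4*M5), giving (-12*s^2 + 36*s - 24)/(9*s^3 - 39*s^2 - 138*s - 88)
DC gain: substitute s = 0 into T(s) from step 2: T(0) = -24/(-88) = 3/11.

Final answer: 3/11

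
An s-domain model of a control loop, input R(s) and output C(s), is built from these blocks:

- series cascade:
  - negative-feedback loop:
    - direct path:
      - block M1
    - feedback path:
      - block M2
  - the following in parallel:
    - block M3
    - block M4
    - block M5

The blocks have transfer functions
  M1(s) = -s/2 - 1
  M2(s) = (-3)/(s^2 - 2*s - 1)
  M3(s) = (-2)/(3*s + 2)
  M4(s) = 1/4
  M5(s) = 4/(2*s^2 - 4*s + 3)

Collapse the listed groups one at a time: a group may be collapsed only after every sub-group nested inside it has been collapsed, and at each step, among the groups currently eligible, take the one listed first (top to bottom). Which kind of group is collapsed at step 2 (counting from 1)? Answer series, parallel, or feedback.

Answer: parallel

Working:
1. apply the feedback formula to M1, M2
2. reduce the parallel group M3, M4, M5
3. combine [M1/(1+M1*M2)], (M3+M4+M5) in series
So the answer for step 2 is parallel.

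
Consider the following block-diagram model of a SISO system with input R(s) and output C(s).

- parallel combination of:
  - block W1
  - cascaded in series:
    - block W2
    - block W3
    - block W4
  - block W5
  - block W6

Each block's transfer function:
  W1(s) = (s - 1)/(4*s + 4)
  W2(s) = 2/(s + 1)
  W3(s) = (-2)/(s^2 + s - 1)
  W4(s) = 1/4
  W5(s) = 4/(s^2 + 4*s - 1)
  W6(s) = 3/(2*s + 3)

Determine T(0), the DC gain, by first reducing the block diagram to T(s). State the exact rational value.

Reducing step by step:

[1] reduce the series chain W2, W3, W4, giving (-1)/(s^3 + 2*s^2 - 1)
[2] add W1, (W2*W3*W4), W5, W6 (parallel), giving (2*s^6 + 23*s^5 + 110*s^4 + 165*s^3 + 7*s^2 - 104*s - 27)/(8*s^6 + 60*s^5 + 128*s^4 + 60*s^3 - 68*s^2 - 40*s + 12)
The step-2 result is T(s). Setting s = 0: T(0) = -27/12 = -9/4.

Answer: -9/4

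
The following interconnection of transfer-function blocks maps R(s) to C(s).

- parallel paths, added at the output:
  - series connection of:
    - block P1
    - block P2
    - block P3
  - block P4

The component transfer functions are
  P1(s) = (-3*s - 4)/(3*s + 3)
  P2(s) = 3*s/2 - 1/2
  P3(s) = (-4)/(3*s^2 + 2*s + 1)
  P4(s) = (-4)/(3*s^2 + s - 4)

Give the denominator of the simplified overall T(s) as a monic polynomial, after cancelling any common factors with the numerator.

The answer is s^5 + 2*s^4 + 2*s^3/9 - 14*s^2/9 - 11*s/9 - 4/9.

Reasoning:
(1) multiply P1, P2, P3 (series) = (18*s^2 + 18*s - 8)/(9*s^3 + 15*s^2 + 9*s + 3)
(2) combine (P1*P2*P3), P4 in parallel = (54*s^4 + 36*s^3 - 138*s^2 - 116*s + 20)/(27*s^5 + 54*s^4 + 6*s^3 - 42*s^2 - 33*s - 12)
Step 2 gives the fully reduced T(s), with no common factor left to cancel. The denominator's leading coefficient is 27, so divide each of its coefficients by 27 to get the monic form.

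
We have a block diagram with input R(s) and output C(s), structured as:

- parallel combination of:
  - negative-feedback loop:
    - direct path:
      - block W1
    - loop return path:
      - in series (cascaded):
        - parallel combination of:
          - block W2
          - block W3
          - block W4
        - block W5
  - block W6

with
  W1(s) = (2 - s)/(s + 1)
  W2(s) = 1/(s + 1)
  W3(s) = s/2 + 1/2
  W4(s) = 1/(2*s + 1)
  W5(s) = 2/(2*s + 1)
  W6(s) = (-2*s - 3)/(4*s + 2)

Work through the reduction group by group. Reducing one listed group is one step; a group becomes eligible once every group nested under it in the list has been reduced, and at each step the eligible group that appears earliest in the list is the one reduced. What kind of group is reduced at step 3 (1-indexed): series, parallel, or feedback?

Step 1 - sum the parallel branches W2, W3, W4
Step 2 - multiply (W2+W3+W4), W5 (series)
Step 3 - reduce the feedback loop with forward W1 and return ((W2+W3+W4)*W5)
Step 4 - sum the parallel branches [W1/(1+W1*((W2+W3+W4)*W5))], W6
Step 3 collapses a feedback group.

Hence the answer: feedback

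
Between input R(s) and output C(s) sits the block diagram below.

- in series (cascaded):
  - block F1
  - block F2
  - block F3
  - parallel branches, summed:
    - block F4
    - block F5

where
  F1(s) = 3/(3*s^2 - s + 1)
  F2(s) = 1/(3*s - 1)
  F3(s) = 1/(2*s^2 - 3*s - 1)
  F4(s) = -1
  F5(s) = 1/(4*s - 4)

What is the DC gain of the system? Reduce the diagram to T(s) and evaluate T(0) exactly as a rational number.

First reduce the diagram to T(s).

Step 1. combine F4, F5 in parallel, giving (5 - 4*s)/(4*s - 4)
Step 2. series reduction of F1, F2, F3, (F4+F5), giving (15 - 12*s)/(72*s^6 - 228*s^5 + 224*s^4 - 100*s^3 + 28*s^2 + 8*s - 4)
The step-2 result is T(s). Setting s = 0: T(0) = 15/(-4) = -15/4.

Answer: -15/4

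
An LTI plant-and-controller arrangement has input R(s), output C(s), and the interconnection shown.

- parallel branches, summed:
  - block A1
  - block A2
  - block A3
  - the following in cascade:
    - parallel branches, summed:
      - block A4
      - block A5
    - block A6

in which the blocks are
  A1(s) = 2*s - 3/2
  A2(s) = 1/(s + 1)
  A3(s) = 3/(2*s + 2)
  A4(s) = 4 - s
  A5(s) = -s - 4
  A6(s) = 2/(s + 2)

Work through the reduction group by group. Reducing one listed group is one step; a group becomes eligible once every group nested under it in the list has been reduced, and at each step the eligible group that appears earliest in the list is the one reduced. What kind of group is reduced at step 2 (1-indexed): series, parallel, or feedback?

Step 1 - combine A4, A5 in parallel
Step 2 - reduce the series chain (A4+A5), A6
Step 3 - reduce the parallel group A1, A2, A3, ((A4+A5)*A6)
At step 2 the group reduced is series.

Answer: series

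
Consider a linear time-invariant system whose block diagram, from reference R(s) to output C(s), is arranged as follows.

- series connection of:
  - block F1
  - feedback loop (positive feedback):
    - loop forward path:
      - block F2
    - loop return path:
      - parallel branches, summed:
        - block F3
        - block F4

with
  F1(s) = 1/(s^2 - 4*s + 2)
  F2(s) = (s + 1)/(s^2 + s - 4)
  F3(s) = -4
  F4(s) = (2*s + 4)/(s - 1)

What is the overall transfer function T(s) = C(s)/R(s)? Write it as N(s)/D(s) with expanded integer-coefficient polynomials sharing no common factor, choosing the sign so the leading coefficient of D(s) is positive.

First reduce the diagram to T(s).

(1) combine F3, F4 in parallel -> (8 - 2*s)/(s - 1)
(2) reduce the feedback loop with forward F2 and return (F3+F4) -> (s^2 - 1)/(s^3 + 2*s^2 - 11*s - 4)
(3) reduce the series chain F1, [F2/(1-F2*(F3+F4))], giving the overall T(s)

Answer: (s^2 - 1)/(s^5 - 2*s^4 - 17*s^3 + 44*s^2 - 6*s - 8)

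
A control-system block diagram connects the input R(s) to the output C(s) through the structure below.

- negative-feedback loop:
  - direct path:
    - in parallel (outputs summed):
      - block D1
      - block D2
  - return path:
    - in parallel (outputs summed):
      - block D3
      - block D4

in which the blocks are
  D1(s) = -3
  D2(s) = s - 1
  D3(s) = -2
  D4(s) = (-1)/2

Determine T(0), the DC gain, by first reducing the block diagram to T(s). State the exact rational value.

[1] add D1, D2 (parallel): s - 4
[2] reduce the parallel group D3, D4: (-5)/2
[3] apply the feedback formula to (D1+D2), (D3+D4): (8 - 2*s)/(5*s - 22)
Evaluating the step-3 result (the overall T(s)) at s = 0 gives T(0) = 8/(-22) = -4/11.

Answer: -4/11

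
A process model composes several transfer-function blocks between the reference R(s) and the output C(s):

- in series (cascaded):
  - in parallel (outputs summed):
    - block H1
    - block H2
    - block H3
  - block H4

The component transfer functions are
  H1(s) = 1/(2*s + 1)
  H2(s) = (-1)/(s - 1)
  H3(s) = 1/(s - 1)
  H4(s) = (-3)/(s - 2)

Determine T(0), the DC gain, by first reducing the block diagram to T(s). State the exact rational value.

Step 1: sum the parallel branches H1, H2, H3 -> 1/(2*s + 1)
Step 2: multiply (H1+H2+H3), H4 (series) -> (-3)/(2*s^2 - 3*s - 2)
DC gain: substitute s = 0 into T(s) from step 2: T(0) = -3/(-2) = 3/2.

Answer: 3/2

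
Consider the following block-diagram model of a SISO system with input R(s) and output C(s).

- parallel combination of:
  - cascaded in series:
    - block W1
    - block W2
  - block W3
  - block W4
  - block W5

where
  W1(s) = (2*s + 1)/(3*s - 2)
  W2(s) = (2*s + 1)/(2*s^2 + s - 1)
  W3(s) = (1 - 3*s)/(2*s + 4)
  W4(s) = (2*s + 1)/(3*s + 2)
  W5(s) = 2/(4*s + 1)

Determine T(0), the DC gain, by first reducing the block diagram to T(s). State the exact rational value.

Step 1. cascade W1, W2 = (4*s^2 + 4*s + 1)/(6*s^3 - s^2 - 5*s + 2)
Step 2. reduce the parallel group (W1*W2), W3, W4, W5 = (-120*s^6 + 326*s^5 + 819*s^4 + 350*s^3 + 27*s^2 + 96*s + 52)/(144*s^6 + 396*s^5 + 98*s^4 - 302*s^3 - 108*s^2 + 56*s + 16)
The step-2 result is T(s). Setting s = 0: T(0) = 52/16 = 13/4.

Final answer: 13/4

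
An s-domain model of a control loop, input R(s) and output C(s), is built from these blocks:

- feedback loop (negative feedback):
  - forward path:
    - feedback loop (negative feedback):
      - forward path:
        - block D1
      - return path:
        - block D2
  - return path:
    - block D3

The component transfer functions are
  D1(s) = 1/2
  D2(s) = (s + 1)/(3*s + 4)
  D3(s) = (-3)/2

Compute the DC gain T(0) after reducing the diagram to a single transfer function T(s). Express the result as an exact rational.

The answer is 4/3.

Reasoning:
(1) reduce the feedback loop with forward D1 and return D2 -> (3*s + 4)/(7*s + 9)
(2) collapse the loop ([D1/(1+D1*D2)] forward, D3 return) -> (6*s + 8)/(5*s + 6)
Evaluating the step-2 result (the overall T(s)) at s = 0 gives T(0) = 8/6 = 4/3.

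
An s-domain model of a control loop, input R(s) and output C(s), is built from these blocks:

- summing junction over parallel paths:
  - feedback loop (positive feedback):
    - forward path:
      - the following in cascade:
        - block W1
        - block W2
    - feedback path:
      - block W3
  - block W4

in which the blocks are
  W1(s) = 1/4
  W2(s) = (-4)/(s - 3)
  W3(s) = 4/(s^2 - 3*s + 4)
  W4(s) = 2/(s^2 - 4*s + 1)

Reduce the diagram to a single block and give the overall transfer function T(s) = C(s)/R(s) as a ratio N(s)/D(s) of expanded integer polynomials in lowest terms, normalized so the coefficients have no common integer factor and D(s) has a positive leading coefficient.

Reducing step by step:

(1) series reduction of W1, W2 gives (-1)/(s - 3)
(2) apply the feedback formula to (W1*W2), W3 gives (-s^2 + 3*s - 4)/(s^3 - 6*s^2 + 13*s - 8)
(3) parallel reduction of [(W1*W2)/(1-(W1*W2)*W3)], W4; the result is T(s) itself (integer coefficients, no common factor, positive leading denominator coefficient)

Answer: (-s^4 + 9*s^3 - 29*s^2 + 45*s - 20)/(s^5 - 10*s^4 + 38*s^3 - 66*s^2 + 45*s - 8)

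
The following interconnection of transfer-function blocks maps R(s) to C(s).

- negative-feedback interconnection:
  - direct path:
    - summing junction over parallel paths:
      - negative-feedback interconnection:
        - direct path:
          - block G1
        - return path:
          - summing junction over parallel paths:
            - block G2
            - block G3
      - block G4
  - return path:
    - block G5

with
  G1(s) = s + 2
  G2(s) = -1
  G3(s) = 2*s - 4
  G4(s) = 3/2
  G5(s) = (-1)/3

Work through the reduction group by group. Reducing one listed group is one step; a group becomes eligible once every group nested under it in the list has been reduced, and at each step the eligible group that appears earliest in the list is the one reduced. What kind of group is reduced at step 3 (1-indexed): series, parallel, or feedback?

Answer: parallel

Working:
Step 1: reduce the parallel group G2, G3
Step 2: apply the feedback formula to G1, (G2+G3)
Step 3: add [G1/(1+G1*(G2+G3))], G4 (parallel)
Step 4: feedback reduction of ([G1/(1+G1*(G2+G3))]+G4), G5
The group at step 3 is a parallel group.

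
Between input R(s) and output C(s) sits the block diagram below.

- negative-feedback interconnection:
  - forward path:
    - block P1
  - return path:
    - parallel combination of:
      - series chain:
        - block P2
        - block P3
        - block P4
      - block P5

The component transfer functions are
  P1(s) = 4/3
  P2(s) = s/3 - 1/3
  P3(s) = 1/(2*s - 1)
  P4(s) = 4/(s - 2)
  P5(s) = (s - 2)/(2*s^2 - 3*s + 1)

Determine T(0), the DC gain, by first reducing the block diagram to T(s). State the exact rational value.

The answer is -12/23.

Reasoning:
Step 1. reduce the series chain P2, P3, P4 = (4*s - 4)/(6*s^2 - 15*s + 6)
Step 2. parallel reduction of (P2*P3*P4), P5 = (7*s^2 - 20*s + 16)/(6*s^3 - 21*s^2 + 21*s - 6)
Step 3. feedback reduction of P1, ((P2*P3*P4)+P5) = (24*s^3 - 84*s^2 + 84*s - 24)/(18*s^3 - 35*s^2 - 17*s + 46)
Evaluating the step-3 result (the overall T(s)) at s = 0 gives T(0) = -24/46 = -12/23.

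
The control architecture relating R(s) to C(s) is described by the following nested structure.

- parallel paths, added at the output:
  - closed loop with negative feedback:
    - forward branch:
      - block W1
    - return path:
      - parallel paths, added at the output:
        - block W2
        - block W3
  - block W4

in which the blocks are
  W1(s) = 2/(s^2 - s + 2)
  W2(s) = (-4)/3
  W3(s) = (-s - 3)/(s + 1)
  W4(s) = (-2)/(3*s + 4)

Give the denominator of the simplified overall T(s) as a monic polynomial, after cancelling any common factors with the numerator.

Step 1 - sum the parallel branches W2, W3 gives (-7*s - 13)/(3*s + 3)
Step 2 - collapse the loop (W1 forward, (W2+W3) return) gives (6*s + 6)/(3*s^3 - 11*s - 20)
Step 3 - parallel reduction of [W1/(1+W1*(W2+W3))], W4 gives (-6*s^3 + 18*s^2 + 64*s + 64)/(9*s^4 + 12*s^3 - 33*s^2 - 104*s - 80)
That last expression is T(s), already simplified. Scaling its denominator by 1/9 (the reciprocal of the leading coefficient) yields the monic denominator.

Therefore the answer is s^4 + 4*s^3/3 - 11*s^2/3 - 104*s/9 - 80/9.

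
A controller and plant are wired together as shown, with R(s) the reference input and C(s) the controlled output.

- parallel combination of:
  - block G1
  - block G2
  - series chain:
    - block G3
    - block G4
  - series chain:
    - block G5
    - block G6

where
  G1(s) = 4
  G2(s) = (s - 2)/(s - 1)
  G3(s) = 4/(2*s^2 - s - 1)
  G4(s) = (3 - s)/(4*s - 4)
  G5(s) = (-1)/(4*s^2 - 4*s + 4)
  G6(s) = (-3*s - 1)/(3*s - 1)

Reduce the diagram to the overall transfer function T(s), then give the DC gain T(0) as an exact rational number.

Step 1. cascade G3, G4 = (3 - s)/(2*s^3 - 3*s^2 + 1)
Step 2. series reduction of G5, G6 = (3*s + 1)/(12*s^3 - 16*s^2 + 16*s - 4)
Step 3. combine G1, G2, (G3*G4), (G5*G6) in parallel = (120*s^6 - 364*s^5 + 438*s^4 - 211*s^3 - 79*s^2 + 147*s - 35)/(24*s^6 - 68*s^5 + 80*s^4 - 44*s^3 - 4*s^2 + 16*s - 4)
Step 3 gives the overall T(s). Then T(0) = -35/(-4) = 35/4.

Answer: 35/4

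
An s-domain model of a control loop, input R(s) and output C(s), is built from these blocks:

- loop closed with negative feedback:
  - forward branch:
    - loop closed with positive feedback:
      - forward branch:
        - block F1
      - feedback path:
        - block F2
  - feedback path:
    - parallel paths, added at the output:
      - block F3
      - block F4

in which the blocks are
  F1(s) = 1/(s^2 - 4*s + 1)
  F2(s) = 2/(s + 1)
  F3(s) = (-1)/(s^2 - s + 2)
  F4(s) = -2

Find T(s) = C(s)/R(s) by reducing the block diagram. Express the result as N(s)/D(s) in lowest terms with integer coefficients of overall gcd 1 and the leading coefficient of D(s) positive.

Reducing step by step:

Step 1 - reduce the feedback loop with forward F1 and return F2: (s + 1)/(s^3 - 3*s^2 - 3*s - 1)
Step 2 - add F3, F4 (parallel): (-2*s^2 + 2*s - 5)/(s^2 - s + 2)
Step 3 - close the feedback loop around [F1/(1-F1*F2)], (F3+F4); the result is T(s) itself (integer coefficients, no common factor, positive leading denominator coefficient)

Answer: (s^3 + s + 2)/(s^5 - 4*s^4 - 4*s^2 - 8*s - 7)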